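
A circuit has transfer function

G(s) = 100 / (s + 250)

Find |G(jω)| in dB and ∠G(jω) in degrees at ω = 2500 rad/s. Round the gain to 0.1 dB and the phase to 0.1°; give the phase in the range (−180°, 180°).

Substitute s = j2500:
Numerator: 100 = 100 + j0
Denominator: (j2500) + 250 = 250 + j2500
|N| = √(100² + 0²) ≈ 100, ∠N ≈ 0.00°
|D| = √(250² + 2500²) ≈ 2512.5, ∠D ≈ 84.29°
|G| = 100 / 2512.5 ≈ 0.039801
Gain = 20 log₁₀(0.039801) ≈ -28.00 dB
∠G = 0.00° − 84.29° = -84.29°

-28.0 dB, -84.3°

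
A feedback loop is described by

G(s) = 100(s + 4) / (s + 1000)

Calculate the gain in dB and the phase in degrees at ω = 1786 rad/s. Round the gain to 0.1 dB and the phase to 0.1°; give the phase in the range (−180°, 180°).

At s = jω = j1786:
zero (s+4): 4 + j1786 → |·| = √(4²+1786²) = √3189812 ≈ 1786, ∠ = arctan(1786/4) ≈ 89.87°
pole (s+1000): 1000 + j1786 → |·| = √(1000²+1786²) = √4189796 ≈ 2046.9, ∠ = arctan(1786/1000) ≈ 60.76°
|G| = 100 · 1786 / 2046.9 ≈ 87.254
Gain = 20 log₁₀(87.254) ≈ 38.82 dB
∠G = 89.87° − 60.76° = 29.11°

38.8 dB, 29.1°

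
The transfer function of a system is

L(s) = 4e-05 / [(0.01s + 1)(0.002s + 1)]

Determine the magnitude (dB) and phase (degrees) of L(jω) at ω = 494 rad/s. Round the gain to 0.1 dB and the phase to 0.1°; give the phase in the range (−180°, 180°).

At ω = 494 rad/s:
pole (1 + j494·0.01) = 1 + j4.94 → |·| ≈ 5.0402, ∠ ≈ 78.56°
pole (1 + j494·0.002) = 1 + j0.988 → |·| ≈ 1.4058, ∠ ≈ 44.65°
|L| = 4e-05 · 1 / (5.0402 · 1.4058) ≈ 5.6453e-06
Gain = 20 log₁₀(5.6453e-06) ≈ -104.97 dB
∠L = (0°) − (78.56° + 44.65°) = -123.21°

-105.0 dB, -123.2°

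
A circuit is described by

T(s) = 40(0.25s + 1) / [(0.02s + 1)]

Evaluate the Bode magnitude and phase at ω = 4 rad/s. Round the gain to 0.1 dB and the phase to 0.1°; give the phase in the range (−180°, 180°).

At ω = 4 rad/s:
zero (1 + j4·0.25) = 1 + j1 → |·| ≈ 1.4142, ∠ ≈ 45.00°
pole (1 + j4·0.02) = 1 + j0.08 → |·| ≈ 1.0032, ∠ ≈ 4.57°
|T| = 40 · 1.4142 / (1.0032) ≈ 56.388
Gain = 20 log₁₀(56.388) ≈ 35.02 dB
∠T = (45.00°) − (4.57°) = 40.43°

35.0 dB, 40.4°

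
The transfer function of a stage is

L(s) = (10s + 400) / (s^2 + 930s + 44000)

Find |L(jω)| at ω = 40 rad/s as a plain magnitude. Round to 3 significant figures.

0.0100

Substitute s = j40:
Numerator: 10(j40) + 400 = 400 + j400
Denominator: (j40)^2 + 930(j40) + 44000 = 42400 + j37200
|N| = √(400² + 400²) ≈ 565.69, ∠N ≈ 45.00°
|D| = √(42400² + 37200²) ≈ 56406, ∠D ≈ 41.26°
|L| = 565.69 / 56406 ≈ 0.010029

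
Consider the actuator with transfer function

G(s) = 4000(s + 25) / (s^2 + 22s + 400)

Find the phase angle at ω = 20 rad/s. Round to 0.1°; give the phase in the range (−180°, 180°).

-51.3°

At s = jω = j20:
zero (s+25): 25 + j20 → |·| = √(25²+20²) = √1025 ≈ 32.016, ∠ = arctan(20/25) ≈ 38.66°
quadratic: (j20)² + 22·j20 + 400 = 0 + j440 → |·| ≈ 440, ∠ ≈ 90.00°
∠G = 38.66° − 90.00° = -51.34°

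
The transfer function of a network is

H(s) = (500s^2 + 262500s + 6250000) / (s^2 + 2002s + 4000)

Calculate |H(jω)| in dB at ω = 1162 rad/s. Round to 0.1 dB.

Substitute s = j1162:
Numerator: 500(j1162)^2 + 262500(j1162) + 6250000 = -668872000 + j305025000
Denominator: (j1162)^2 + 2002(j1162) + 4000 = -1346244 + j2326324
|N| = √(668872000² + 305025000²) ≈ 7.3514e+08, ∠N ≈ 155.49°
|D| = √(1346244² + 2326324²) ≈ 2.6878e+06, ∠D ≈ 120.06°
|H| = 7.3514e+08 / 2.6878e+06 ≈ 273.51
Gain = 20 log₁₀(273.51) ≈ 48.74 dB

48.7 dB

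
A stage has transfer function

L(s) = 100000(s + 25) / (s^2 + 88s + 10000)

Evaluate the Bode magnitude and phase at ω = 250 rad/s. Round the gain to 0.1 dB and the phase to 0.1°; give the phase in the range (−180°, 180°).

At s = jω = j250:
zero (s+25): 25 + j250 → |·| = √(25²+250²) = √63125 ≈ 251.25, ∠ = arctan(250/25) ≈ 84.29°
quadratic: (j250)² + 88·j250 + 10000 = -52500 + j22000 → |·| ≈ 56923, ∠ ≈ 157.26°
|L| = 100000 · 251.25 / 56923 ≈ 441.39
Gain = 20 log₁₀(441.39) ≈ 52.90 dB
∠L = 84.29° − 157.26° = -72.97°

52.9 dB, -73.0°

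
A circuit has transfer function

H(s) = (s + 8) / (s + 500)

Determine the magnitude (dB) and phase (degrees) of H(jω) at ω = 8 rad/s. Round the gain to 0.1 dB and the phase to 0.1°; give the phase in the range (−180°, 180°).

-32.9 dB, 44.1°

Substitute s = j8:
Numerator: (j8) + 8 = 8 + j8
Denominator: (j8) + 500 = 500 + j8
|N| = √(8² + 8²) ≈ 11.314, ∠N ≈ 45.00°
|D| = √(500² + 8²) ≈ 500.06, ∠D ≈ 0.92°
|H| = 11.314 / 500.06 ≈ 0.022625
Gain = 20 log₁₀(0.022625) ≈ -32.91 dB
∠H = 45.00° − 0.92° = 44.08°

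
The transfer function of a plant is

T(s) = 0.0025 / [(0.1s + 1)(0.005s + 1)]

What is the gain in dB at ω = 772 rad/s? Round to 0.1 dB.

-101.8 dB

At ω = 772 rad/s:
pole (1 + j772·0.1) = 1 + j77.2 → |·| ≈ 77.206, ∠ ≈ 89.26°
pole (1 + j772·0.005) = 1 + j3.86 → |·| ≈ 3.9874, ∠ ≈ 75.48°
|T| = 0.0025 · 1 / (77.206 · 3.9874) ≈ 8.1208e-06
Gain = 20 log₁₀(8.1208e-06) ≈ -101.81 dB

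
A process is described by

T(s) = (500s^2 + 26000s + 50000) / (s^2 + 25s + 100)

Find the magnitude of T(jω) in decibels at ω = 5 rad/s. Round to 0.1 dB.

59.4 dB

Substitute s = j5:
Numerator: 500(j5)^2 + 26000(j5) + 50000 = 37500 + j130000
Denominator: (j5)^2 + 25(j5) + 100 = 75 + j125
|N| = √(37500² + 130000²) ≈ 1.353e+05, ∠N ≈ 73.91°
|D| = √(75² + 125²) ≈ 145.77, ∠D ≈ 59.04°
|T| = 1.353e+05 / 145.77 ≈ 928.17
Gain = 20 log₁₀(928.17) ≈ 59.35 dB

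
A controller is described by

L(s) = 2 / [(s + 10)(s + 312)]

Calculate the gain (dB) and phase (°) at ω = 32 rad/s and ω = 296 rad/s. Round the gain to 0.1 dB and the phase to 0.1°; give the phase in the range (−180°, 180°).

At s = jω = j32:
pole (s+10): 10 + j32 → |·| = √(10²+32²) = √1124 ≈ 33.526, ∠ = arctan(32/10) ≈ 72.65°
pole (s+312): 312 + j32 → |·| = √(312²+32²) = √98368 ≈ 313.64, ∠ = arctan(32/312) ≈ 5.86°
|L| = 2 / 10515 ≈ 0.0001902
Gain = 20 log₁₀(0.0001902) ≈ -74.42 dB
∠L = 0.00° − 78.51° = -78.51°

At s = jω = j296:
pole (s+10): 10 + j296 → |·| = √(10²+296²) = √87716 ≈ 296.17, ∠ = arctan(296/10) ≈ 88.07°
pole (s+312): 312 + j296 → |·| = √(312²+296²) = √184960 ≈ 430.07, ∠ = arctan(296/312) ≈ 43.49°
|L| = 2 / 1.2737e+05 ≈ 1.5702e-05
Gain = 20 log₁₀(1.5702e-05) ≈ -96.08 dB
∠L = 0.00° − 131.56° = -131.56°

ω = 32: -74.4 dB, -78.5°; ω = 296: -96.1 dB, -131.6°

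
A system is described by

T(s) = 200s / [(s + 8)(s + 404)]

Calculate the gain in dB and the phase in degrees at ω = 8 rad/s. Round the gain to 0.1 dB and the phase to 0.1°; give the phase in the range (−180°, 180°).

At s = jω = j8:
zero at origin: s = j8 → |·| = 8, ∠ = 90.00°
pole (s+8): 8 + j8 → |·| = √(8²+8²) = √128 ≈ 11.314, ∠ = arctan(8/8) ≈ 45.00°
pole (s+404): 404 + j8 → |·| = √(404²+8²) = √163280 ≈ 404.08, ∠ = arctan(8/404) ≈ 1.13°
|T| = 200 · 8 / 4571.8 ≈ 0.34997
Gain = 20 log₁₀(0.34997) ≈ -9.12 dB
∠T = 90.00° − 46.13° = 43.87°

-9.1 dB, 43.9°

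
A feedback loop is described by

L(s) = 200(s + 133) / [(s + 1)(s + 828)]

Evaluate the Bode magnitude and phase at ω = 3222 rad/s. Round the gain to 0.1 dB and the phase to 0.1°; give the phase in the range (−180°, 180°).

-24.4 dB, -77.9°

At s = jω = j3222:
zero (s+133): 133 + j3222 → |·| = √(133²+3222²) = √10398973 ≈ 3224.7, ∠ = arctan(3222/133) ≈ 87.64°
pole (s+1): 1 + j3222 → |·| = √(1²+3222²) = √10381285 ≈ 3222, ∠ = arctan(3222/1) ≈ 89.98°
pole (s+828): 828 + j3222 → |·| = √(828²+3222²) = √11066868 ≈ 3326.7, ∠ = arctan(3222/828) ≈ 75.59°
|L| = 200 · 3224.7 / 1.0719e+07 ≈ 0.060168
Gain = 20 log₁₀(0.060168) ≈ -24.41 dB
∠L = 87.64° − 165.57° = -77.93°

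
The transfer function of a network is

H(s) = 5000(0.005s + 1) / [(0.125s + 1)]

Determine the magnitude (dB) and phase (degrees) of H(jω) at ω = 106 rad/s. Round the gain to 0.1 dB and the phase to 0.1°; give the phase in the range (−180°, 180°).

52.6 dB, -57.8°

At ω = 106 rad/s:
zero (1 + j106·0.005) = 1 + j0.53 → |·| ≈ 1.1318, ∠ ≈ 27.92°
pole (1 + j106·0.125) = 1 + j13.25 → |·| ≈ 13.288, ∠ ≈ 85.68°
|H| = 5000 · 1.1318 / (13.288) ≈ 425.87
Gain = 20 log₁₀(425.87) ≈ 52.59 dB
∠H = (27.92°) − (85.68°) = -57.76°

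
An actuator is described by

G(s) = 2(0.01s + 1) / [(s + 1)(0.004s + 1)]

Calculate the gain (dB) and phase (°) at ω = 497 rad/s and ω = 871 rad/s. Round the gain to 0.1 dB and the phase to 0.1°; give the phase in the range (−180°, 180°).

ω = 497: -40.8 dB, -74.6°; ω = 871: -45.1 dB, -80.5°

At ω = 497 rad/s:
zero (1 + j497·0.01) = 1 + j4.97 → |·| ≈ 5.0696, ∠ ≈ 78.62°
pole (1 + j497·1) = 1 + j497 → |·| ≈ 497, ∠ ≈ 89.88°
pole (1 + j497·0.004) = 1 + j1.988 → |·| ≈ 2.2253, ∠ ≈ 63.30°
|G| = 2 · 5.0696 / (497 · 2.2253) ≈ 0.0091677
Gain = 20 log₁₀(0.0091677) ≈ -40.75 dB
∠G = (78.62°) − (89.88° + 63.30°) = -74.56°

At ω = 871 rad/s:
zero (1 + j871·0.01) = 1 + j8.71 → |·| ≈ 8.7672, ∠ ≈ 83.45°
pole (1 + j871·1) = 1 + j871 → |·| ≈ 871, ∠ ≈ 89.93°
pole (1 + j871·0.004) = 1 + j3.484 → |·| ≈ 3.6247, ∠ ≈ 73.99°
|G| = 2 · 8.7672 / (871 · 3.6247) ≈ 0.0055539
Gain = 20 log₁₀(0.0055539) ≈ -45.11 dB
∠G = (83.45°) − (89.93° + 73.99°) = -80.47°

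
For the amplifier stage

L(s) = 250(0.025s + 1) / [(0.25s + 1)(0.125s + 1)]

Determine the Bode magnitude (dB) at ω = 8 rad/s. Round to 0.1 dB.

38.1 dB

At ω = 8 rad/s:
zero (1 + j8·0.025) = 1 + j0.2 → |·| ≈ 1.0198, ∠ ≈ 11.31°
pole (1 + j8·0.25) = 1 + j2 → |·| ≈ 2.2361, ∠ ≈ 63.43°
pole (1 + j8·0.125) = 1 + j1 → |·| ≈ 1.4142, ∠ ≈ 45.00°
|L| = 250 · 1.0198 / (2.2361 · 1.4142) ≈ 80.622
Gain = 20 log₁₀(80.622) ≈ 38.13 dB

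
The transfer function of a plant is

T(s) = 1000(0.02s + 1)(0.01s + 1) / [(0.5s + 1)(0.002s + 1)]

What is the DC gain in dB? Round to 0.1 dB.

60.0 dB

T(0) = 1000 · 1 / 1 = 1000
20 log₁₀(1000) ≈ 60.00 dB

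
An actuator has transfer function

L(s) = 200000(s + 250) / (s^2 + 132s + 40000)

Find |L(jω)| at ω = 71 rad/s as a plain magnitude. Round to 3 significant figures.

At s = jω = j71:
zero (s+250): 250 + j71 → |·| = √(250²+71²) = √67541 ≈ 259.89, ∠ = arctan(71/250) ≈ 15.85°
quadratic: (j71)² + 132·j71 + 40000 = 34959 + j9372 → |·| ≈ 36193, ∠ ≈ 15.01°
|L| = 200000 · 259.89 / 36193 ≈ 1436.1

1.44e+03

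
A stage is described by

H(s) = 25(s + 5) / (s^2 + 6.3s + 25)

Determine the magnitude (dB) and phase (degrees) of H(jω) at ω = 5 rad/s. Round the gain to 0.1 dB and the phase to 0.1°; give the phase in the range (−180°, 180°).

15.0 dB, -45.0°

At s = jω = j5:
zero (s+5): 5 + j5 → |·| = √(5²+5²) = √50 ≈ 7.0711, ∠ = arctan(5/5) ≈ 45.00°
quadratic: (j5)² + 6.3·j5 + 25 = 0 + j31.5 → |·| ≈ 31.5, ∠ ≈ 90.00°
|H| = 25 · 7.0711 / 31.5 ≈ 5.612
Gain = 20 log₁₀(5.612) ≈ 14.98 dB
∠H = 45.00° − 90.00° = -45.00°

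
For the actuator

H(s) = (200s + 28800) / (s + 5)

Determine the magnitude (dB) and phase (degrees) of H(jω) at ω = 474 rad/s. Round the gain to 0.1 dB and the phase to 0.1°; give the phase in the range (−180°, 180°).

46.4 dB, -16.3°

Substitute s = j474:
Numerator: 200(j474) + 28800 = 28800 + j94800
Denominator: (j474) + 5 = 5 + j474
|N| = √(28800² + 94800²) ≈ 99078, ∠N ≈ 73.10°
|D| = √(5² + 474²) ≈ 474.03, ∠D ≈ 89.40°
|H| = 99078 / 474.03 ≈ 209.01
Gain = 20 log₁₀(209.01) ≈ 46.40 dB
∠H = 73.10° − 89.40° = -16.30°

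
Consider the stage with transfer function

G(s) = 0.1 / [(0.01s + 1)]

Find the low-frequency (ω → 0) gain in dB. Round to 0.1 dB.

-20.0 dB

G(0) = 0.1 · 1 / 1 = 0.1
20 log₁₀(0.1) ≈ -20.00 dB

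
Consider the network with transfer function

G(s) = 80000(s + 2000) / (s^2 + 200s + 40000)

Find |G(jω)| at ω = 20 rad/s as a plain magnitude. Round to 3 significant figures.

4.02e+03

At s = jω = j20:
zero (s+2000): 2000 + j20 → |·| = √(2000²+20²) = √4000400 ≈ 2000.1, ∠ = arctan(20/2000) ≈ 0.57°
quadratic: (j20)² + 200·j20 + 40000 = 39600 + j4000 → |·| ≈ 39802, ∠ ≈ 5.77°
|G| = 80000 · 2000.1 / 39802 ≈ 4020.1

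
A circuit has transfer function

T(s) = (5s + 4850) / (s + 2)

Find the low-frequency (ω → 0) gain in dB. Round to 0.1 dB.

T(0) = 4850 / 2 = 2425
20 log₁₀(2425) ≈ 67.69 dB

67.7 dB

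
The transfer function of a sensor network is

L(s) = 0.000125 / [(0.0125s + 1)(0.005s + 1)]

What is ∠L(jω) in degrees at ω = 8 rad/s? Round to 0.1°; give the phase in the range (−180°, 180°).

At ω = 8 rad/s:
pole (1 + j8·0.0125) = 1 + j0.1 → |·| ≈ 1.005, ∠ ≈ 5.71°
pole (1 + j8·0.005) = 1 + j0.04 → |·| ≈ 1.0008, ∠ ≈ 2.29°
∠L = (0°) − (5.71° + 2.29°) = -8.00°

-8.0°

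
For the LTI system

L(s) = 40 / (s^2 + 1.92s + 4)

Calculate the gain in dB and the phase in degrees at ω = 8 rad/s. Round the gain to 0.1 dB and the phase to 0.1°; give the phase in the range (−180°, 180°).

At s = jω = j8:
quadratic: (j8)² + 1.92·j8 + 4 = -60 + j15.36 → |·| ≈ 61.935, ∠ ≈ 165.64°
|L| = 40 / 61.935 ≈ 0.64584
Gain = 20 log₁₀(0.64584) ≈ -3.80 dB
∠L = 0.00° − 165.64° = -165.64°

-3.8 dB, -165.6°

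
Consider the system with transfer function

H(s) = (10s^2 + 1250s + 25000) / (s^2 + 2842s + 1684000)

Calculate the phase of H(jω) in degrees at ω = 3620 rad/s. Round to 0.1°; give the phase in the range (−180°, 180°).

Substitute s = j3620:
Numerator: 10(j3620)^2 + 1250(j3620) + 25000 = -131019000 + j4525000
Denominator: (j3620)^2 + 2842(j3620) + 1684000 = -11420400 + j10288040
|N| = √(131019000² + 4525000²) ≈ 1.311e+08, ∠N ≈ 178.02°
|D| = √(11420400² + 10288040²) ≈ 1.5371e+07, ∠D ≈ 137.99°
∠H = 178.02° − 137.99° = 40.03°

40.0°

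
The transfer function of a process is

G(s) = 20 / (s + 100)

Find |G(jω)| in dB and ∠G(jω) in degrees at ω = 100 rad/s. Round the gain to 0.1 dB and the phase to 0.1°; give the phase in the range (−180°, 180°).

-17.0 dB, -45.0°

Substitute s = j100:
Numerator: 20 = 20 + j0
Denominator: (j100) + 100 = 100 + j100
|N| = √(20² + 0²) ≈ 20, ∠N ≈ 0.00°
|D| = √(100² + 100²) ≈ 141.42, ∠D ≈ 45.00°
|G| = 20 / 141.42 ≈ 0.14142
Gain = 20 log₁₀(0.14142) ≈ -16.99 dB
∠G = 0.00° − 45.00° = -45.00°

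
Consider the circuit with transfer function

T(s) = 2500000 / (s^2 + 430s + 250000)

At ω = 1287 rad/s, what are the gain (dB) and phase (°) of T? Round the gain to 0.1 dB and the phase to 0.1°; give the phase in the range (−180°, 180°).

4.4 dB, -158.5°

At s = jω = j1287:
quadratic: (j1287)² + 430·j1287 + 250000 = -1406369 + j553410 → |·| ≈ 1.5113e+06, ∠ ≈ 158.52°
|T| = 2500000 / 1.5113e+06 ≈ 1.6542
Gain = 20 log₁₀(1.6542) ≈ 4.37 dB
∠T = 0.00° − 158.52° = -158.52°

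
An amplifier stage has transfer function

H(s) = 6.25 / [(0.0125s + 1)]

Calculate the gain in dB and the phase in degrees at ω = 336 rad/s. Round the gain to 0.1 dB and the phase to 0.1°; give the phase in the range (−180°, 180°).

At ω = 336 rad/s:
pole (1 + j336·0.0125) = 1 + j4.2 → |·| ≈ 4.3174, ∠ ≈ 76.61°
|H| = 6.25 · 1 / (4.3174) ≈ 1.4476
Gain = 20 log₁₀(1.4476) ≈ 3.21 dB
∠H = (0°) − (76.61°) = -76.61°

3.2 dB, -76.6°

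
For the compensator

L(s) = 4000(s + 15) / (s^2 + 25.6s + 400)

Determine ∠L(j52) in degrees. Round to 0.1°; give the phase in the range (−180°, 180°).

-76.1°

At s = jω = j52:
zero (s+15): 15 + j52 → |·| = √(15²+52²) = √2929 ≈ 54.12, ∠ = arctan(52/15) ≈ 73.91°
quadratic: (j52)² + 25.6·j52 + 400 = -2304 + j1331.2 → |·| ≈ 2660.9, ∠ ≈ 149.98°
∠L = 73.91° − 149.98° = -76.07°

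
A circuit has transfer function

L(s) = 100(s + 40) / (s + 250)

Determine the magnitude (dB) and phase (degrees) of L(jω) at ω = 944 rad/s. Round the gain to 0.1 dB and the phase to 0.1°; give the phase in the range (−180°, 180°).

39.7 dB, 12.4°

At s = jω = j944:
zero (s+40): 40 + j944 → |·| = √(40²+944²) = √892736 ≈ 944.85, ∠ = arctan(944/40) ≈ 87.57°
pole (s+250): 250 + j944 → |·| = √(250²+944²) = √953636 ≈ 976.54, ∠ = arctan(944/250) ≈ 75.17°
|L| = 100 · 944.85 / 976.54 ≈ 96.755
Gain = 20 log₁₀(96.755) ≈ 39.71 dB
∠L = 87.57° − 75.17° = 12.40°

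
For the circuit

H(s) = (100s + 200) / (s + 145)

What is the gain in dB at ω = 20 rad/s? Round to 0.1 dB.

22.8 dB

Substitute s = j20:
Numerator: 100(j20) + 200 = 200 + j2000
Denominator: (j20) + 145 = 145 + j20
|N| = √(200² + 2000²) ≈ 2010, ∠N ≈ 84.29°
|D| = √(145² + 20²) ≈ 146.37, ∠D ≈ 7.85°
|H| = 2010 / 146.37 ≈ 13.732
Gain = 20 log₁₀(13.732) ≈ 22.75 dB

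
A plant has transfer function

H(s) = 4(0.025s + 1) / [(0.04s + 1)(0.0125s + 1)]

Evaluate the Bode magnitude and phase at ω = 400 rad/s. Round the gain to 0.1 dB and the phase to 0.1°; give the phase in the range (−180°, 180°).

-6.2 dB, -80.8°

At ω = 400 rad/s:
zero (1 + j400·0.025) = 1 + j10 → |·| ≈ 10.05, ∠ ≈ 84.29°
pole (1 + j400·0.04) = 1 + j16 → |·| ≈ 16.031, ∠ ≈ 86.42°
pole (1 + j400·0.0125) = 1 + j5 → |·| ≈ 5.099, ∠ ≈ 78.69°
|H| = 4 · 10.05 / (16.031 · 5.099) ≈ 0.49179
Gain = 20 log₁₀(0.49179) ≈ -6.16 dB
∠H = (84.29°) − (86.42° + 78.69°) = -80.82°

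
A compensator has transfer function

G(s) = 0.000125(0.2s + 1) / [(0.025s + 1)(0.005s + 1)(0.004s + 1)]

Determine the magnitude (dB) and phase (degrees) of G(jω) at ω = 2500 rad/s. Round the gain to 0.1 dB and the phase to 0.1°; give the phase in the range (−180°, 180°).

-102.0 dB, -168.9°

At ω = 2500 rad/s:
zero (1 + j2500·0.2) = 1 + j500 → |·| ≈ 500, ∠ ≈ 89.89°
pole (1 + j2500·0.025) = 1 + j62.5 → |·| ≈ 62.508, ∠ ≈ 89.08°
pole (1 + j2500·0.005) = 1 + j12.5 → |·| ≈ 12.54, ∠ ≈ 85.43°
pole (1 + j2500·0.004) = 1 + j10 → |·| ≈ 10.05, ∠ ≈ 84.29°
|G| = 0.000125 · 500 / (62.508 · 12.54 · 10.05) ≈ 7.9338e-06
Gain = 20 log₁₀(7.9338e-06) ≈ -102.01 dB
∠G = (89.89°) − (89.08° + 85.43° + 84.29°) = -168.91°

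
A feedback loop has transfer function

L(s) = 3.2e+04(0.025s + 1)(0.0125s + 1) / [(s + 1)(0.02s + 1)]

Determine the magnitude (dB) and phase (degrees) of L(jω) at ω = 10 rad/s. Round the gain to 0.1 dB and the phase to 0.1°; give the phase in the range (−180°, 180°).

At ω = 10 rad/s:
zero (1 + j10·0.025) = 1 + j0.25 → |·| ≈ 1.0308, ∠ ≈ 14.04°
zero (1 + j10·0.0125) = 1 + j0.125 → |·| ≈ 1.0078, ∠ ≈ 7.13°
pole (1 + j10·1) = 1 + j10 → |·| ≈ 10.05, ∠ ≈ 84.29°
pole (1 + j10·0.02) = 1 + j0.2 → |·| ≈ 1.0198, ∠ ≈ 11.31°
|L| = 3.2e+04 · 1.0308 · 1.0078 / (10.05 · 1.0198) ≈ 3243.5
Gain = 20 log₁₀(3243.5) ≈ 70.22 dB
∠L = (14.04° + 7.13°) − (84.29° + 11.31°) = -74.43°

70.2 dB, -74.4°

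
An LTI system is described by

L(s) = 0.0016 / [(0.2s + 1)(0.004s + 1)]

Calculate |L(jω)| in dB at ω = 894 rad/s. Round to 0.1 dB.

-112.4 dB

At ω = 894 rad/s:
pole (1 + j894·0.2) = 1 + j178.8 → |·| ≈ 178.8, ∠ ≈ 89.68°
pole (1 + j894·0.004) = 1 + j3.576 → |·| ≈ 3.7132, ∠ ≈ 74.38°
|L| = 0.0016 · 1 / (178.8 · 3.7132) ≈ 2.4099e-06
Gain = 20 log₁₀(2.4099e-06) ≈ -112.36 dB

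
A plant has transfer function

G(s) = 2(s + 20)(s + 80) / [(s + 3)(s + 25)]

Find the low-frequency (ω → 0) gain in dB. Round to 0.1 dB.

32.6 dB

G(0) = 2·20·80 / (3·25) ≈ 42.667
20 log₁₀(42.667) ≈ 32.60 dB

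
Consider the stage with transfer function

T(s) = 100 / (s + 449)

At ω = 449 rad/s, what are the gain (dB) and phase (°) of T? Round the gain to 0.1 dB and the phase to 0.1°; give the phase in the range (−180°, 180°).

-16.1 dB, -45.0°

At s = jω = j449:
pole (s+449): 449 + j449 → |·| = √(449²+449²) = √403202 ≈ 634.98, ∠ = arctan(449/449) ≈ 45.00°
|T| = 100 / 634.98 ≈ 0.15749
Gain = 20 log₁₀(0.15749) ≈ -16.05 dB
∠T = 0.00° − 45.00° = -45.00°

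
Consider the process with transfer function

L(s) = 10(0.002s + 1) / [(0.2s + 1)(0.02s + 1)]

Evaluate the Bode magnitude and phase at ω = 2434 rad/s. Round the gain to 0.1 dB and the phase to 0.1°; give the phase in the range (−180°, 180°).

-53.6 dB, -100.3°

At ω = 2434 rad/s:
zero (1 + j2434·0.002) = 1 + j4.868 → |·| ≈ 4.9697, ∠ ≈ 78.39°
pole (1 + j2434·0.2) = 1 + j486.8 → |·| ≈ 486.8, ∠ ≈ 89.88°
pole (1 + j2434·0.02) = 1 + j48.68 → |·| ≈ 48.69, ∠ ≈ 88.82°
|L| = 10 · 4.9697 / (486.8 · 48.69) ≈ 0.0020967
Gain = 20 log₁₀(0.0020967) ≈ -53.57 dB
∠L = (78.39°) − (89.88° + 88.82°) = -100.31°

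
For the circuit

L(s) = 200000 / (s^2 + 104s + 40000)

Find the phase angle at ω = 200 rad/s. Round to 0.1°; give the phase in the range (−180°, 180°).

-90.0°

At s = jω = j200:
quadratic: (j200)² + 104·j200 + 40000 = 0 + j20800 → |·| ≈ 20800, ∠ ≈ 90.00°
∠L = 0.00° − 90.00° = -90.00°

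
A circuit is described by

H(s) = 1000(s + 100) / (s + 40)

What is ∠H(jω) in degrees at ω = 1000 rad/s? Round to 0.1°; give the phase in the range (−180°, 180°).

At s = jω = j1000:
zero (s+100): 100 + j1000 → |·| = √(100²+1000²) = √1010000 ≈ 1005, ∠ = arctan(1000/100) ≈ 84.29°
pole (s+40): 40 + j1000 → |·| = √(40²+1000²) = √1001600 ≈ 1000.8, ∠ = arctan(1000/40) ≈ 87.71°
∠H = 84.29° − 87.71° = -3.42°

-3.4°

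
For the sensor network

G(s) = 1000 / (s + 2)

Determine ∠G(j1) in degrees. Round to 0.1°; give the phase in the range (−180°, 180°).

-26.6°

Substitute s = j1:
Numerator: 1000 = 1000 + j0
Denominator: (j1) + 2 = 2 + j1
|N| = √(1000² + 0²) ≈ 1000, ∠N ≈ 0.00°
|D| = √(2² + 1²) ≈ 2.2361, ∠D ≈ 26.57°
∠G = 0.00° − 26.57° = -26.57°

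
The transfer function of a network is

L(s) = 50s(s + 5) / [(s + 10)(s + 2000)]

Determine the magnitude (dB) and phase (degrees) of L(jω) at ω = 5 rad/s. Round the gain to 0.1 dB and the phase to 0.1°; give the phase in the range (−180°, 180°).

-22.0 dB, 108.3°

At s = jω = j5:
zero (s+5): 5 + j5 → |·| = √(5²+5²) = √50 ≈ 7.0711, ∠ = arctan(5/5) ≈ 45.00°
zero at origin: s = j5 → |·| = 5, ∠ = 90.00°
pole (s+10): 10 + j5 → |·| = √(10²+5²) = √125 ≈ 11.18, ∠ = arctan(5/10) ≈ 26.57°
pole (s+2000): 2000 + j5 → |·| = √(2000²+5²) = √4000025 ≈ 2000, ∠ = arctan(5/2000) ≈ 0.14°
|L| = 50 · 35.355 / 22360 ≈ 0.079059
Gain = 20 log₁₀(0.079059) ≈ -22.04 dB
∠L = 135.00° − 26.71° = 108.29°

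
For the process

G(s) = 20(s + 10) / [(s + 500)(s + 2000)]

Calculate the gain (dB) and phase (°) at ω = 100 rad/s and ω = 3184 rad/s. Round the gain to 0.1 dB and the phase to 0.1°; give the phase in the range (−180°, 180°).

ω = 100: -54.1 dB, 70.1°; ω = 3184: -45.6 dB, -49.1°

At s = jω = j100:
zero (s+10): 10 + j100 → |·| = √(10²+100²) = √10100 ≈ 100.5, ∠ = arctan(100/10) ≈ 84.29°
pole (s+500): 500 + j100 → |·| = √(500²+100²) = √260000 ≈ 509.9, ∠ = arctan(100/500) ≈ 11.31°
pole (s+2000): 2000 + j100 → |·| = √(2000²+100²) = √4010000 ≈ 2002.5, ∠ = arctan(100/2000) ≈ 2.86°
|G| = 20 · 100.5 / 1.0211e+06 ≈ 0.0019685
Gain = 20 log₁₀(0.0019685) ≈ -54.12 dB
∠G = 84.29° − 14.17° = 70.12°

At s = jω = j3184:
zero (s+10): 10 + j3184 → |·| = √(10²+3184²) = √10137956 ≈ 3184, ∠ = arctan(3184/10) ≈ 89.82°
pole (s+500): 500 + j3184 → |·| = √(500²+3184²) = √10387856 ≈ 3223, ∠ = arctan(3184/500) ≈ 81.08°
pole (s+2000): 2000 + j3184 → |·| = √(2000²+3184²) = √14137856 ≈ 3760, ∠ = arctan(3184/2000) ≈ 57.87°
|G| = 20 · 3184 / 1.2118e+07 ≈ 0.005255
Gain = 20 log₁₀(0.005255) ≈ -45.59 dB
∠G = 89.82° − 138.95° = -49.13°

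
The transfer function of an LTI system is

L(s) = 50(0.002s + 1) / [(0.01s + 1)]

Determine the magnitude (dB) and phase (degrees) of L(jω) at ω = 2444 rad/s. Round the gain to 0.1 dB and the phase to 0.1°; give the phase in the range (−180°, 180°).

At ω = 2444 rad/s:
zero (1 + j2444·0.002) = 1 + j4.888 → |·| ≈ 4.9892, ∠ ≈ 78.44°
pole (1 + j2444·0.01) = 1 + j24.44 → |·| ≈ 24.46, ∠ ≈ 87.66°
|L| = 50 · 4.9892 / (24.46) ≈ 10.199
Gain = 20 log₁₀(10.199) ≈ 20.17 dB
∠L = (78.44°) − (87.66°) = -9.22°

20.2 dB, -9.2°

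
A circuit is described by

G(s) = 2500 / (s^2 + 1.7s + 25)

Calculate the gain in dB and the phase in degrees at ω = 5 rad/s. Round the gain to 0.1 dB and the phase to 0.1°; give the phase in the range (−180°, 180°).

At s = jω = j5:
quadratic: (j5)² + 1.7·j5 + 25 = 0 + j8.5 → |·| ≈ 8.5, ∠ ≈ 90.00°
|G| = 2500 / 8.5 ≈ 294.12
Gain = 20 log₁₀(294.12) ≈ 49.37 dB
∠G = 0.00° − 90.00° = -90.00°

49.4 dB, -90.0°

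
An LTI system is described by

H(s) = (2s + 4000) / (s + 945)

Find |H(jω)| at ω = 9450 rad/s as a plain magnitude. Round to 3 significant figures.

2.03

Substitute s = j9450:
Numerator: 2(j9450) + 4000 = 4000 + j18900
Denominator: (j9450) + 945 = 945 + j9450
|N| = √(4000² + 18900²) ≈ 19319, ∠N ≈ 78.05°
|D| = √(945² + 9450²) ≈ 9497.1, ∠D ≈ 84.29°
|H| = 19319 / 9497.1 ≈ 2.0342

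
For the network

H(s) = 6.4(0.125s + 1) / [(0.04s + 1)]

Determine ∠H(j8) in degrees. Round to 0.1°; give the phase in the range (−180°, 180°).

27.3°

At ω = 8 rad/s:
zero (1 + j8·0.125) = 1 + j1 → |·| ≈ 1.4142, ∠ ≈ 45.00°
pole (1 + j8·0.04) = 1 + j0.32 → |·| ≈ 1.05, ∠ ≈ 17.74°
∠H = (45.00°) − (17.74°) = 27.26°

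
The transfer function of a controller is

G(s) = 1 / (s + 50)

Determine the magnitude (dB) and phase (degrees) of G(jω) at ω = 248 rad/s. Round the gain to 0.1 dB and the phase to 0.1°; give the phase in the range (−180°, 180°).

-48.1 dB, -78.6°

Substitute s = j248:
Numerator: 1 = 1 + j0
Denominator: (j248) + 50 = 50 + j248
|N| = √(1² + 0²) ≈ 1, ∠N ≈ 0.00°
|D| = √(50² + 248²) ≈ 252.99, ∠D ≈ 78.60°
|G| = 1 / 252.99 ≈ 0.0039527
Gain = 20 log₁₀(0.0039527) ≈ -48.06 dB
∠G = 0.00° − 78.60° = -78.60°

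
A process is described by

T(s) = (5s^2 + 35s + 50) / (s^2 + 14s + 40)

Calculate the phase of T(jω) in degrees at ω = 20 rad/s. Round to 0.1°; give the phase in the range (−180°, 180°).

18.1°

Substitute s = j20:
Numerator: 5(j20)^2 + 35(j20) + 50 = -1950 + j700
Denominator: (j20)^2 + 14(j20) + 40 = -360 + j280
|N| = √(1950² + 700²) ≈ 2071.8, ∠N ≈ 160.25°
|D| = √(360² + 280²) ≈ 456.07, ∠D ≈ 142.13°
∠T = 160.25° − 142.13° = 18.12°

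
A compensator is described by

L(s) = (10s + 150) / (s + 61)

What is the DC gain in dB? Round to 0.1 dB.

7.8 dB

L(0) = 150 / 61 ≈ 2.459
20 log₁₀(2.459) ≈ 7.82 dB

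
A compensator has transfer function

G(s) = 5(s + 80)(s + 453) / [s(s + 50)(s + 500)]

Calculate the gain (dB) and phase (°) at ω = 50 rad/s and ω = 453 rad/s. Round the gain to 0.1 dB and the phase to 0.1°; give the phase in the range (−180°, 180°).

At s = jω = j50:
zero (s+80): 80 + j50 → |·| = √(80²+50²) = √8900 ≈ 94.34, ∠ = arctan(50/80) ≈ 32.01°
zero (s+453): 453 + j50 → |·| = √(453²+50²) = √207709 ≈ 455.75, ∠ = arctan(50/453) ≈ 6.30°
pole (s+50): 50 + j50 → |·| = √(50²+50²) = √5000 ≈ 70.711, ∠ = arctan(50/50) ≈ 45.00°
pole (s+500): 500 + j50 → |·| = √(500²+50²) = √252500 ≈ 502.49, ∠ = arctan(50/500) ≈ 5.71°
pole at origin: |s| = 50, ∠ = 90.00° (in denominator)
|G| = 5 · 42995 / 1.7766e+06 ≈ 0.121
Gain = 20 log₁₀(0.121) ≈ -18.34 dB
∠G = 38.31° − 140.71° = -102.40°

At s = jω = j453:
zero (s+80): 80 + j453 → |·| = √(80²+453²) = √211609 ≈ 460.01, ∠ = arctan(453/80) ≈ 79.98°
zero (s+453): 453 + j453 → |·| = √(453²+453²) = √410418 ≈ 640.64, ∠ = arctan(453/453) ≈ 45.00°
pole (s+50): 50 + j453 → |·| = √(50²+453²) = √207709 ≈ 455.75, ∠ = arctan(453/50) ≈ 83.70°
pole (s+500): 500 + j453 → |·| = √(500²+453²) = √455209 ≈ 674.69, ∠ = arctan(453/500) ≈ 42.18°
pole at origin: |s| = 453, ∠ = 90.00° (in denominator)
|G| = 5 · 2.947e+05 / 1.3929e+08 ≈ 0.010579
Gain = 20 log₁₀(0.010579) ≈ -39.51 dB
∠G = 124.98° − 215.88° = -90.90°

ω = 50: -18.3 dB, -102.4°; ω = 453: -39.5 dB, -90.9°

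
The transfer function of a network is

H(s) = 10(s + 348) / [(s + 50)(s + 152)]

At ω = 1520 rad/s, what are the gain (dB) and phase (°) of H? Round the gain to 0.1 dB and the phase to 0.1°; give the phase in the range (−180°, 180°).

At s = jω = j1520:
zero (s+348): 348 + j1520 → |·| = √(348²+1520²) = √2431504 ≈ 1559.3, ∠ = arctan(1520/348) ≈ 77.10°
pole (s+50): 50 + j1520 → |·| = √(50²+1520²) = √2312900 ≈ 1520.8, ∠ = arctan(1520/50) ≈ 88.12°
pole (s+152): 152 + j1520 → |·| = √(152²+1520²) = √2333504 ≈ 1527.6, ∠ = arctan(1520/152) ≈ 84.29°
|H| = 10 · 1559.3 / 2.3232e+06 ≈ 0.0067119
Gain = 20 log₁₀(0.0067119) ≈ -43.46 dB
∠H = 77.10° − 172.41° = -95.31°

-43.5 dB, -95.3°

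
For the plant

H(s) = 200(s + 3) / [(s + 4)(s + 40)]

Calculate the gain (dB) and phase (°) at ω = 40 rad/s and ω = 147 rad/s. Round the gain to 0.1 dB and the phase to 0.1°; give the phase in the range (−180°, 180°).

ω = 40: 11.0 dB, -43.6°; ω = 147: 2.4 dB, -74.4°

At s = jω = j40:
zero (s+3): 3 + j40 → |·| = √(3²+40²) = √1609 ≈ 40.112, ∠ = arctan(40/3) ≈ 85.71°
pole (s+4): 4 + j40 → |·| = √(4²+40²) = √1616 ≈ 40.2, ∠ = arctan(40/4) ≈ 84.29°
pole (s+40): 40 + j40 → |·| = √(40²+40²) = √3200 ≈ 56.569, ∠ = arctan(40/40) ≈ 45.00°
|H| = 200 · 40.112 / 2274.1 ≈ 3.5277
Gain = 20 log₁₀(3.5277) ≈ 10.95 dB
∠H = 85.71° − 129.29° = -43.58°

At s = jω = j147:
zero (s+3): 3 + j147 → |·| = √(3²+147²) = √21618 ≈ 147.03, ∠ = arctan(147/3) ≈ 88.83°
pole (s+4): 4 + j147 → |·| = √(4²+147²) = √21625 ≈ 147.05, ∠ = arctan(147/4) ≈ 88.44°
pole (s+40): 40 + j147 → |·| = √(40²+147²) = √23209 ≈ 152.35, ∠ = arctan(147/40) ≈ 74.78°
|H| = 200 · 147.03 / 22403 ≈ 1.3126
Gain = 20 log₁₀(1.3126) ≈ 2.36 dB
∠H = 88.83° − 163.22° = -74.39°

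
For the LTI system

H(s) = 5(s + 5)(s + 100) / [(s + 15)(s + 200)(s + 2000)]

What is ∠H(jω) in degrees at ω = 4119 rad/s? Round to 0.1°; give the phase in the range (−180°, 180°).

-62.6°

At s = jω = j4119:
zero (s+5): 5 + j4119 → |·| = √(5²+4119²) = √16966186 ≈ 4119, ∠ = arctan(4119/5) ≈ 89.93°
zero (s+100): 100 + j4119 → |·| = √(100²+4119²) = √16976161 ≈ 4120.2, ∠ = arctan(4119/100) ≈ 88.61°
pole (s+15): 15 + j4119 → |·| = √(15²+4119²) = √16966386 ≈ 4119, ∠ = arctan(4119/15) ≈ 89.79°
pole (s+200): 200 + j4119 → |·| = √(200²+4119²) = √17006161 ≈ 4123.9, ∠ = arctan(4119/200) ≈ 87.22°
pole (s+2000): 2000 + j4119 → |·| = √(2000²+4119²) = √20966161 ≈ 4578.9, ∠ = arctan(4119/2000) ≈ 64.10°
∠H = 178.54° − 241.11° = -62.57°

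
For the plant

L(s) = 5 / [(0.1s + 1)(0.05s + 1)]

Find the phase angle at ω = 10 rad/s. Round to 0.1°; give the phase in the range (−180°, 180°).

At ω = 10 rad/s:
pole (1 + j10·0.1) = 1 + j1 → |·| ≈ 1.4142, ∠ ≈ 45.00°
pole (1 + j10·0.05) = 1 + j0.5 → |·| ≈ 1.118, ∠ ≈ 26.57°
∠L = (0°) − (45.00° + 26.57°) = -71.57°

-71.6°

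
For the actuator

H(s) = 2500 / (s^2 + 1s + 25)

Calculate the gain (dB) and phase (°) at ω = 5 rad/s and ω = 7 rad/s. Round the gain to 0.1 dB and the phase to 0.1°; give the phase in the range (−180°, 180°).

ω = 5: 54.0 dB, -90.0°; ω = 7: 40.0 dB, -163.7°

At s = jω = j5:
quadratic: (j5)² + 1·j5 + 25 = 0 + j5 → |·| ≈ 5, ∠ ≈ 90.00°
|H| = 2500 / 5 ≈ 500
Gain = 20 log₁₀(500) ≈ 53.98 dB
∠H = 0.00° − 90.00° = -90.00°

At s = jω = j7:
quadratic: (j7)² + 1·j7 + 25 = -24 + j7 → |·| ≈ 25, ∠ ≈ 163.74°
|H| = 2500 / 25 ≈ 100
Gain = 20 log₁₀(100) ≈ 40.00 dB
∠H = 0.00° − 163.74° = -163.74°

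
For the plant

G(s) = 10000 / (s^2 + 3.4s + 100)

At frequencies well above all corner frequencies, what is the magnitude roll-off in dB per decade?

Each pole contributes −20 dB/decade at high frequency; each zero contributes +20 dB/decade.
Net: 0 zero(s) − 2 pole(s) → -40 dB/decade.

-40 dB/decade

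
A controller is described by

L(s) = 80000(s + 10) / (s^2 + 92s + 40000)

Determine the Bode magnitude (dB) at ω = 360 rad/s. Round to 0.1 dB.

49.6 dB

At s = jω = j360:
zero (s+10): 10 + j360 → |·| = √(10²+360²) = √129700 ≈ 360.14, ∠ = arctan(360/10) ≈ 88.41°
quadratic: (j360)² + 92·j360 + 40000 = -89600 + j33120 → |·| ≈ 95525, ∠ ≈ 159.71°
|L| = 80000 · 360.14 / 95525 ≈ 301.61
Gain = 20 log₁₀(301.61) ≈ 49.59 dB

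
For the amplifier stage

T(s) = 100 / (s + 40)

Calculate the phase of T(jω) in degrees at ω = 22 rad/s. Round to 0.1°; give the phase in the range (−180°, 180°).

-28.8°

At s = jω = j22:
pole (s+40): 40 + j22 → |·| = √(40²+22²) = √2084 ≈ 45.651, ∠ = arctan(22/40) ≈ 28.81°
∠T = 0.00° − 28.81° = -28.81°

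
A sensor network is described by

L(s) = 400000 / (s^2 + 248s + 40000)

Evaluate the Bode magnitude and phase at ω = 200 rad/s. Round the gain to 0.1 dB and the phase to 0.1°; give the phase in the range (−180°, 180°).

At s = jω = j200:
quadratic: (j200)² + 248·j200 + 40000 = 0 + j49600 → |·| ≈ 49600, ∠ ≈ 90.00°
|L| = 400000 / 49600 ≈ 8.0645
Gain = 20 log₁₀(8.0645) ≈ 18.13 dB
∠L = 0.00° − 90.00° = -90.00°

18.1 dB, -90.0°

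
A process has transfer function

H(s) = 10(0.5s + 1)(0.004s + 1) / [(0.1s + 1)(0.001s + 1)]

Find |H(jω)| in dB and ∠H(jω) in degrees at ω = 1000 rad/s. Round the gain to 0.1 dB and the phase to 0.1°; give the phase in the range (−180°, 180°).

43.3 dB, 31.4°

At ω = 1000 rad/s:
zero (1 + j1000·0.5) = 1 + j500 → |·| ≈ 500, ∠ ≈ 89.89°
zero (1 + j1000·0.004) = 1 + j4 → |·| ≈ 4.1231, ∠ ≈ 75.96°
pole (1 + j1000·0.1) = 1 + j100 → |·| ≈ 100, ∠ ≈ 89.43°
pole (1 + j1000·0.001) = 1 + j1 → |·| ≈ 1.4142, ∠ ≈ 45.00°
|H| = 10 · 500 · 4.1231 / (100 · 1.4142) ≈ 145.77
Gain = 20 log₁₀(145.77) ≈ 43.27 dB
∠H = (89.89° + 75.96°) − (89.43° + 45.00°) = 31.42°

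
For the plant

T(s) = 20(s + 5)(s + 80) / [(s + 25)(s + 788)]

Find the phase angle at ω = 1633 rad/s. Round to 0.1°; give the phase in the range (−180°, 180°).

At s = jω = j1633:
zero (s+5): 5 + j1633 → |·| = √(5²+1633²) = √2666714 ≈ 1633, ∠ = arctan(1633/5) ≈ 89.82°
zero (s+80): 80 + j1633 → |·| = √(80²+1633²) = √2673089 ≈ 1635, ∠ = arctan(1633/80) ≈ 87.20°
pole (s+25): 25 + j1633 → |·| = √(25²+1633²) = √2667314 ≈ 1633.2, ∠ = arctan(1633/25) ≈ 89.12°
pole (s+788): 788 + j1633 → |·| = √(788²+1633²) = √3287633 ≈ 1813.2, ∠ = arctan(1633/788) ≈ 64.24°
∠T = 177.02° − 153.36° = 23.66°

23.7°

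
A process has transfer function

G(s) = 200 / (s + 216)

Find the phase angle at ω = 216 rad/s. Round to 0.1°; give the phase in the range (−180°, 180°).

-45.0°

Substitute s = j216:
Numerator: 200 = 200 + j0
Denominator: (j216) + 216 = 216 + j216
|N| = √(200² + 0²) ≈ 200, ∠N ≈ 0.00°
|D| = √(216² + 216²) ≈ 305.47, ∠D ≈ 45.00°
∠G = 0.00° − 45.00° = -45.00°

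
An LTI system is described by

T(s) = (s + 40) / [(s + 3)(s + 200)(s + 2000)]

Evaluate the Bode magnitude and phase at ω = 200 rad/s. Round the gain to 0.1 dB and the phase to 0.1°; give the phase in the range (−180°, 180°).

At s = jω = j200:
zero (s+40): 40 + j200 → |·| = √(40²+200²) = √41600 ≈ 203.96, ∠ = arctan(200/40) ≈ 78.69°
pole (s+3): 3 + j200 → |·| = √(3²+200²) = √40009 ≈ 200.02, ∠ = arctan(200/3) ≈ 89.14°
pole (s+200): 200 + j200 → |·| = √(200²+200²) = √80000 ≈ 282.84, ∠ = arctan(200/200) ≈ 45.00°
pole (s+2000): 2000 + j200 → |·| = √(2000²+200²) = √4040000 ≈ 2010, ∠ = arctan(200/2000) ≈ 5.71°
|T| = 1 · 203.96 / 1.1371e+08 ≈ 1.7937e-06
Gain = 20 log₁₀(1.7937e-06) ≈ -114.93 dB
∠T = 78.69° − 139.85° = -61.16°

-114.9 dB, -61.2°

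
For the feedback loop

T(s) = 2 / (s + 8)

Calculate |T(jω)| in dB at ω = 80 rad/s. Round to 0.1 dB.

-32.1 dB

Substitute s = j80:
Numerator: 2 = 2 + j0
Denominator: (j80) + 8 = 8 + j80
|N| = √(2² + 0²) ≈ 2, ∠N ≈ 0.00°
|D| = √(8² + 80²) ≈ 80.399, ∠D ≈ 84.29°
|T| = 2 / 80.399 ≈ 0.024876
Gain = 20 log₁₀(0.024876) ≈ -32.08 dB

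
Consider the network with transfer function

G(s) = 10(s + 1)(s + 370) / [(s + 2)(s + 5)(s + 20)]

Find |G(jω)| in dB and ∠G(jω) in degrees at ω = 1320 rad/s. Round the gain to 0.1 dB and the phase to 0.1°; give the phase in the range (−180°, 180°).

-42.1 dB, -104.5°

At s = jω = j1320:
zero (s+1): 1 + j1320 → |·| = √(1²+1320²) = √1742401 ≈ 1320, ∠ = arctan(1320/1) ≈ 89.96°
zero (s+370): 370 + j1320 → |·| = √(370²+1320²) = √1879300 ≈ 1370.9, ∠ = arctan(1320/370) ≈ 74.34°
pole (s+2): 2 + j1320 → |·| = √(2²+1320²) = √1742404 ≈ 1320, ∠ = arctan(1320/2) ≈ 89.91°
pole (s+5): 5 + j1320 → |·| = √(5²+1320²) = √1742425 ≈ 1320, ∠ = arctan(1320/5) ≈ 89.78°
pole (s+20): 20 + j1320 → |·| = √(20²+1320²) = √1742800 ≈ 1320.2, ∠ = arctan(1320/20) ≈ 89.13°
|G| = 10 · 1.8096e+06 / 2.3003e+09 ≈ 0.0078668
Gain = 20 log₁₀(0.0078668) ≈ -42.08 dB
∠G = 164.30° − 268.82° = -104.52°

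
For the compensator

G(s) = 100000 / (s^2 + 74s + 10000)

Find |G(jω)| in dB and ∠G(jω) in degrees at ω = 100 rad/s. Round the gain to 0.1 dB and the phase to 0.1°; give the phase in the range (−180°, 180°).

At s = jω = j100:
quadratic: (j100)² + 74·j100 + 10000 = 0 + j7400 → |·| ≈ 7400, ∠ ≈ 90.00°
|G| = 100000 / 7400 ≈ 13.514
Gain = 20 log₁₀(13.514) ≈ 22.62 dB
∠G = 0.00° − 90.00° = -90.00°

22.6 dB, -90.0°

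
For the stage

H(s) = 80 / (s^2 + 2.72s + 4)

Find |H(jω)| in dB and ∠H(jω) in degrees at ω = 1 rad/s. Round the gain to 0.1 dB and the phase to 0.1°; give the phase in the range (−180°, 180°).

At s = jω = j1:
quadratic: (j1)² + 2.72·j1 + 4 = 3 + j2.72 → |·| ≈ 4.0495, ∠ ≈ 42.20°
|H| = 80 / 4.0495 ≈ 19.756
Gain = 20 log₁₀(19.756) ≈ 25.91 dB
∠H = 0.00° − 42.20° = -42.20°

25.9 dB, -42.2°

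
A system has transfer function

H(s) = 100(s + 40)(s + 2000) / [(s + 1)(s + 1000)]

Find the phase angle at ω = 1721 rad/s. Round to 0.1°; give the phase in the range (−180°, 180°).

-20.4°

At s = jω = j1721:
zero (s+40): 40 + j1721 → |·| = √(40²+1721²) = √2963441 ≈ 1721.5, ∠ = arctan(1721/40) ≈ 88.67°
zero (s+2000): 2000 + j1721 → |·| = √(2000²+1721²) = √6961841 ≈ 2638.5, ∠ = arctan(1721/2000) ≈ 40.71°
pole (s+1): 1 + j1721 → |·| = √(1²+1721²) = √2961842 ≈ 1721, ∠ = arctan(1721/1) ≈ 89.97°
pole (s+1000): 1000 + j1721 → |·| = √(1000²+1721²) = √3961841 ≈ 1990.4, ∠ = arctan(1721/1000) ≈ 59.84°
∠H = 129.38° − 149.81° = -20.43°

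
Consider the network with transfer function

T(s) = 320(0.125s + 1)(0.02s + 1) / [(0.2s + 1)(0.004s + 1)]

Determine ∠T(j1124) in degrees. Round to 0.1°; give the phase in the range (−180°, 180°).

At ω = 1124 rad/s:
zero (1 + j1124·0.125) = 1 + j140.5 → |·| ≈ 140.5, ∠ ≈ 89.59°
zero (1 + j1124·0.02) = 1 + j22.48 → |·| ≈ 22.502, ∠ ≈ 87.45°
pole (1 + j1124·0.2) = 1 + j224.8 → |·| ≈ 224.8, ∠ ≈ 89.75°
pole (1 + j1124·0.004) = 1 + j4.496 → |·| ≈ 4.6059, ∠ ≈ 77.46°
∠T = (89.59° + 87.45°) − (89.75° + 77.46°) = 9.83°

9.8°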